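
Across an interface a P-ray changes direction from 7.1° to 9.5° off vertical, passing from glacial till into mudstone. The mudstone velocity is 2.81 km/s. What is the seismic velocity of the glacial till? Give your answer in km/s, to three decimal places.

sin 7.1° = 0.1236; sin 9.5° = 0.1650.
V₁ = V₂·(sin θ₁/sin θ₂) = 2.81·(0.1236/0.1650) = 2.104 km/s.

2.104 km/s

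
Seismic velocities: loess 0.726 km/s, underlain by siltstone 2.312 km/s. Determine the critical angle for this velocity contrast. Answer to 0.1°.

18.3°

At critical incidence the refracted ray runs along the interface (θ₂ = 90°), so sin θ_c = V₁/V₂.
θ_c = arcsin(0.726/2.312) = arcsin 0.3140 = 18.30°.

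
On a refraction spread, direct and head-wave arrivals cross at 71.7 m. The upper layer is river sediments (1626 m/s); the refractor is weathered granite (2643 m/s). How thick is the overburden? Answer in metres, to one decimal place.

x_cross = 2h·√((V₂+V₁)/(V₂−V₁)) → h = x_cross / (2·√((V₂+V₁)/(V₂−V₁))).
√((V₂+V₁)/(V₂−V₁)) = √((2643+1626)/(2643−1626)) = 2.0488.
h = 71.7 / (2·2.0488) = 17.50 m.

17.5 m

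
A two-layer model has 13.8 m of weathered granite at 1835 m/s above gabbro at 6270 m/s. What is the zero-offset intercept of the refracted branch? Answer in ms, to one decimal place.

tᵢ = 2h·√(V₂²−V₁²)/(V₁V₂).
√(V₂²−V₁²) = √(6270²−1835²) = 5995.5 m/s.
tᵢ = 2·13.8·5995.5/(1835·6270) = 0.01438 s.

14.4 ms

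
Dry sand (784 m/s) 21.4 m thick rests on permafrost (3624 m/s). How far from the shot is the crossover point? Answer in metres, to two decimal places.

θ_c = arcsin(784/3624) = 12.49°, so cos θ_c = 0.9763 and tᵢ = 2h cos θ_c/V₁ = 0.0533 s.
At crossover x/V₁ = x/V₂ + tᵢ ⇒ x = tᵢ/(1/V₁ − 1/V₂) = 0.05330/(1.2755e-03 − 2.7594e-04) = 53.32 m.

53.32 m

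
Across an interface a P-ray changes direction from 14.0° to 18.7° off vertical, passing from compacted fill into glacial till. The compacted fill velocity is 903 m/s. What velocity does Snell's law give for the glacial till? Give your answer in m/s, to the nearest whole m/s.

Snell's law: sin 14.0°/V₁ = sin 18.7°/V₂.
V₂ = V₁·sin 18.7°/sin 14.0° = 903 × 1.3253 = 1196.72 m/s.

1197 m/s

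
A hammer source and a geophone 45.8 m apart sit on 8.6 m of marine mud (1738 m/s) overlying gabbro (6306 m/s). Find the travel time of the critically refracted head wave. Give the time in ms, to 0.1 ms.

16.8 ms

θ_c = arcsin(V₁/V₂) = arcsin(1738/6306) = 16.00°, cos θ_c = 0.9613.
Intercept time tᵢ = 2h cos θ_c / V₁ = 2·8.6·0.9613/1738 = 0.00951 s.
t = x/V₂ + tᵢ = 45.8/6306 + 0.00951 = 0.01678 s.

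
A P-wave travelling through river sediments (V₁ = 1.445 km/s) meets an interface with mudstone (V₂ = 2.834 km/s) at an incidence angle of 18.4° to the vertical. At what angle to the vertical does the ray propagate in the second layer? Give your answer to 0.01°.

Snell's law: sin θ₂ = (V₂/V₁)·sin θ₁ = (2.834/1.445)·sin 18.4° = 0.6191.
θ₂ = arcsin 0.6191 = 38.25° from the normal.

38.25°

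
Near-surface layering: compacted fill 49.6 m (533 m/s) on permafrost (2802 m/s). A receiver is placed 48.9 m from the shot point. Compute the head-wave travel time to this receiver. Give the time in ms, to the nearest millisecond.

θ_c = arcsin(V₁/V₂) = arcsin(533/2802) = 10.97°, cos θ_c = 0.9817.
Intercept time tᵢ = 2h cos θ_c / V₁ = 2·49.6·0.9817/533 = 0.18272 s.
t = x/V₂ + tᵢ = 48.9/2802 + 0.18272 = 0.20017 s.

200 ms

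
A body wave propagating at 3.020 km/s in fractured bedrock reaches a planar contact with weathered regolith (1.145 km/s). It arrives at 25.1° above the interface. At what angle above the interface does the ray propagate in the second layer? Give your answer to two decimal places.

69.92°

Convert to the normal: θ₁ = 90° − 25.1° = 64.9°.
sin θ₁/V₁ = sin θ₂/V₂ ⇒ sin θ₂ = 1.145·sin 64.9°/3.020 = 1.145·0.9056/3.020 = 0.3433.
θ₂ = sin⁻¹(0.3433) = 20.08° (from vertical).
From the interface: 90° − 20.08° = 69.92°.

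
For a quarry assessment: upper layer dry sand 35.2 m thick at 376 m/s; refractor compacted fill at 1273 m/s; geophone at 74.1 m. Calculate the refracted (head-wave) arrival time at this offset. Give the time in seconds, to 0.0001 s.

t = x/V₂ + 2h·√(V₂²−V₁²)/(V₁V₂).
√(V₂²−V₁²) = √(1273²−376²) = 1216.2 m/s; delay term = 2·35.2·1216.2/(376·1273) = 0.17888 s.
t = 74.1/1273 + 0.17888 = 0.23709 s.

0.2371 s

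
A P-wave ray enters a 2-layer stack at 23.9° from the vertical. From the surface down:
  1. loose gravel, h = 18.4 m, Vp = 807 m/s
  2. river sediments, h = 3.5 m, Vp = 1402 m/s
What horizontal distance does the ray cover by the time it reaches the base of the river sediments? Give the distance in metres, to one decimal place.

11.6 m

Apply Snell's law at each interface; in layer i the horizontal offset is hᵢ·tan θᵢ.
Layer 1: θ = 23.90°; offset = 18.4·tan 23.90° = 8.154 m.
Layer 2: sin θ = 1402·sin 23.9°/807 = 0.7039, θ = 44.74°; offset = 3.5·tan 44.74° = 3.468 m.
Total horizontal offset = 11.622 m.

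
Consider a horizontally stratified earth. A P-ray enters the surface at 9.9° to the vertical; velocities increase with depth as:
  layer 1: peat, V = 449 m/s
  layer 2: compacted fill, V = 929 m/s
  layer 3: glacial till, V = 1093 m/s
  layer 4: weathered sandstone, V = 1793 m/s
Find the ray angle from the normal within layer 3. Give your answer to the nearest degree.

25°

Ray parameter p = sin 9.9° / 449 = 3.8292e-04 s/m.
sin θ_3 = p·V_3 = 3.8292e-04 × 1093 = 0.4185.
θ_3 = 24.74° from the vertical.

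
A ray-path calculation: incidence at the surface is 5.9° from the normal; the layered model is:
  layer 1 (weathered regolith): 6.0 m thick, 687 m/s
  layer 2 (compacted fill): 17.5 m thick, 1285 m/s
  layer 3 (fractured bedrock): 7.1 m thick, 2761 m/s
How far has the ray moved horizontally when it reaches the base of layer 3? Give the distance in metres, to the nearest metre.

7 m

Apply Snell's law at each interface; in layer i the horizontal offset is hᵢ·tan θᵢ.
Layer 1: θ = 5.90°; offset = 6.0·tan 5.90° = 0.620 m.
Layer 2: sin θ = 1285·sin 5.9°/687 = 0.1923, θ = 11.09°; offset = 17.5·tan 11.09° = 3.429 m.
Layer 3: sin θ = 2761·sin 5.9°/687 = 0.4131, θ = 24.40°; offset = 7.1·tan 24.40° = 3.221 m.
Σ offsets = 7.270 m.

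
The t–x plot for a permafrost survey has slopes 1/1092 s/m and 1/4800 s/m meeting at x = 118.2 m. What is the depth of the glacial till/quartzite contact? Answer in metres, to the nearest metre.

x_cross = 2h·√((V₂+V₁)/(V₂−V₁)) → h = x_cross / (2·√((V₂+V₁)/(V₂−V₁))).
√((V₂+V₁)/(V₂−V₁)) = √((4800+1092)/(4800−1092)) = 1.2606.
h = 118.2 / (2·1.2606) = 46.88 m.

47 m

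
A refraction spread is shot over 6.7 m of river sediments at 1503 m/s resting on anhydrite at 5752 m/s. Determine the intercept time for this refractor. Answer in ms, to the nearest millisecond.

9 ms

θ_c = arcsin(V₁/V₂) = arcsin(1503/5752) = 15.15°; cos θ_c = 0.9653.
tᵢ = 2h·cos θ_c / V₁ = 2·6.7·0.9653 / 1503 = 0.00861 s.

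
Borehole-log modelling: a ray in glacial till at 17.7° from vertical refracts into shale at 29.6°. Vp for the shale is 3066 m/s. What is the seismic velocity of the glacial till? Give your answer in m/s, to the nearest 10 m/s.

1890 m/s

sin 17.7° = 0.3040; sin 29.6° = 0.4939.
V₁ = V₂·(sin θ₁/sin θ₂) = 3066·(0.3040/0.4939) = 1887.20 m/s.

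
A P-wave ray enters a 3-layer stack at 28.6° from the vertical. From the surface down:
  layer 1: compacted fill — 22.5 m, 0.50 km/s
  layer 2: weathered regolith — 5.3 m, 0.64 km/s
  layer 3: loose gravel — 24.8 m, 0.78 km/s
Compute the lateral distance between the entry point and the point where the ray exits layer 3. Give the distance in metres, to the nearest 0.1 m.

Apply Snell's law at each interface; in layer i the horizontal offset is hᵢ·tan θᵢ.
Layer 1: θ = 28.60°; offset = 22.5·tan 28.60° = 12.267 m.
Layer 2: sin θ = 0.64·sin 28.6°/0.50 = 0.6127, θ = 37.79°; offset = 5.3·tan 37.79° = 4.109 m.
Layer 3: sin θ = 0.78·sin 28.6°/0.50 = 0.7468, θ = 48.31°; offset = 24.8·tan 48.31° = 27.845 m.
Total horizontal offset = 44.222 m.

44.2 m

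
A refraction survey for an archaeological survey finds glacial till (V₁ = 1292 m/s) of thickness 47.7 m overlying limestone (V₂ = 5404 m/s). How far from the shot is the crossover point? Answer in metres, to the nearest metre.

122 m

x_cross = 2h·√((V₂+V₁)/(V₂−V₁)).
(V₂+V₁)/(V₂−V₁) = (5404+1292)/(5404−1292) = 1.6284; √ = 1.2761.
x_cross = 2·47.7·1.2761 = 121.74 m.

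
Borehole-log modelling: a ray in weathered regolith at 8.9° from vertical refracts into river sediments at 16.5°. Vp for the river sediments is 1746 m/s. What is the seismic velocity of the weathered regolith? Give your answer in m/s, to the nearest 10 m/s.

950 m/s

Snell's law: sin 8.9°/V₁ = sin 16.5°/V₂.
V₁ = V₂·sin 8.9°/sin 16.5° = 1746 × 0.5447 = 951.09 m/s.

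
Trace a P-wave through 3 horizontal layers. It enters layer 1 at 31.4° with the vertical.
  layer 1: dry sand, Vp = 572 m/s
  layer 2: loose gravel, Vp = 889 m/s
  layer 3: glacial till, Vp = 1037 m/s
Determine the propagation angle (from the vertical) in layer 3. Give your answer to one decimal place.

70.8°

Ray parameter p = sin 31.4° / 572 = 9.1086e-04 s/m.
sin θ_3 = p·V_3 = 9.1086e-04 × 1037 = 0.9446.
θ_3 = 70.83° from the vertical.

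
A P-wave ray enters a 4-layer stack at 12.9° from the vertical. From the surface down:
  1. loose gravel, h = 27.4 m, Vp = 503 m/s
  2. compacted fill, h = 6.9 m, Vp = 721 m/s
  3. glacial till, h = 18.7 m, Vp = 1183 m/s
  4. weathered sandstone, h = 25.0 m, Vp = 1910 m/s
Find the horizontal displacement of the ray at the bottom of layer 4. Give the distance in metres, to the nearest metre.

60 m

Ray parameter p = sin 12.9° / 503 m/s = 4.4384e-04 s/m.
Layer 1: θ = 12.90°; offset = 27.4·tan 12.90° = 6.275 m.
Layer 2: sin θ = p·721 = 0.3200 → θ = 18.66°; offset = 6.9·tan 18.66° = 2.331 m.
Layer 3: sin θ = p·1183 = 0.5251 → θ = 31.67°; offset = 18.7·tan 31.67° = 11.537 m.
Layer 4: sin θ = p·1910 = 0.8477 → θ = 57.97°; offset = 25.0·tan 57.97° = 39.955 m.
Σ offsets = 60.098 m.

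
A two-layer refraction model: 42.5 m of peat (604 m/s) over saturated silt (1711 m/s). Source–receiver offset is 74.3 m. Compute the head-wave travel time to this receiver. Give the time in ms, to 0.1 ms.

θ_c = arcsin(V₁/V₂) = arcsin(604/1711) = 20.67°, cos θ_c = 0.9356.
Intercept time tᵢ = 2h cos θ_c / V₁ = 2·42.5·0.9356/604 = 0.13167 s.
t = x/V₂ + tᵢ = 74.3/1711 + 0.13167 = 0.17509 s.

175.1 ms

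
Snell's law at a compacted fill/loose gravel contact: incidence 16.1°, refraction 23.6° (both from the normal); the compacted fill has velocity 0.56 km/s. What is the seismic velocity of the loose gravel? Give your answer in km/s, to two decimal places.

0.81 km/s

Snell's law: sin 16.1°/V₁ = sin 23.6°/V₂.
V₂ = V₁·sin 23.6°/sin 16.1° = 0.56 × 1.4437 = 0.81 km/s.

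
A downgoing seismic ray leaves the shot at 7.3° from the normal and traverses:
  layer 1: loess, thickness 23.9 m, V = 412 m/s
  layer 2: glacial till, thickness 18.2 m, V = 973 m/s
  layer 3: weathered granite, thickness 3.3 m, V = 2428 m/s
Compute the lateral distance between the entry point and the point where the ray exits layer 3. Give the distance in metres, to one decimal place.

12.5 m

p = sin θ₁/V₁ = sin 7.3°/412 = 3.0841e-04 s/m is conserved through the stack.
Layer 1: θ = 7.30°; offset = 23.9·tan 7.30° = 3.062 m.
Layer 2: sin θ = p·973 = 0.3001 → θ = 17.46°; offset = 18.2·tan 17.46° = 5.725 m.
Layer 3: sin θ = p·2428 = 0.7488 → θ = 48.49°; offset = 3.3·tan 48.49° = 3.728 m.
Σ offsets = 12.515 m.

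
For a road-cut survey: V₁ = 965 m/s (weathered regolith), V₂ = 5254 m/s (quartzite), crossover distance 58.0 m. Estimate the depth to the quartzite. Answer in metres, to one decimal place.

24.1 m

h = (x_cross/2)·√((V₂−V₁)/(V₂+V₁)).
(V₂−V₁)/(V₂+V₁) = (5254−965)/(5254+965) = 0.6897; √ = 0.8305.
h = (58.0/2)·0.8305 = 24.08 m.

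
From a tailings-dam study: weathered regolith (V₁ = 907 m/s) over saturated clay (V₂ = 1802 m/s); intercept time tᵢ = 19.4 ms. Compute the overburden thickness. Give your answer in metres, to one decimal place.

10.2 m

h = tᵢ·V₁·V₂ / (2·√(V₂²−V₁²)).
√(V₂²−V₁²) = √(1802² − 907²) = 1557.1 m/s.
h = 0.0194 s × 907 × 1802 / (2 × 1557.1) = 10.18 m.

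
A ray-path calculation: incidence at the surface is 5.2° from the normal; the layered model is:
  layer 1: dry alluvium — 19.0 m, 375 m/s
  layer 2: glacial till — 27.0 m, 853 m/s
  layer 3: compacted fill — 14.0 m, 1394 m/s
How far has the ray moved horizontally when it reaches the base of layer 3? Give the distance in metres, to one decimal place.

12.4 m

Ray parameter p = sin 5.2° / 375 m/s = 2.4169e-04 s/m.
Layer 1: θ = 5.20°; offset = 19.0·tan 5.20° = 1.729 m.
Layer 2: sin θ = p·853 = 0.2062 → θ = 11.90°; offset = 27.0·tan 11.90° = 5.688 m.
Layer 3: sin θ = p·1394 = 0.3369 → θ = 19.69°; offset = 14.0·tan 19.69° = 5.010 m.
Σ offsets = 12.427 m.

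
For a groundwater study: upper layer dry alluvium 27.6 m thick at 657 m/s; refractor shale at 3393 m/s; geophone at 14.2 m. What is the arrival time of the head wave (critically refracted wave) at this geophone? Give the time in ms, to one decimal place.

86.6 ms

θ_c = arcsin(V₁/V₂) = arcsin(657/3393) = 11.16°, cos θ_c = 0.9811.
Intercept time tᵢ = 2h cos θ_c / V₁ = 2·27.6·0.9811/657 = 0.08243 s.
t = x/V₂ + tᵢ = 14.2/3393 + 0.08243 = 0.08661 s.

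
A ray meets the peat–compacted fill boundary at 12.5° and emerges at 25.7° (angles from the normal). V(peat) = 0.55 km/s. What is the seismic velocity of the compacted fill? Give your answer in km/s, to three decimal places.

sin 12.5° = 0.2164; sin 25.7° = 0.4337.
V₂ = V₁·(sin θ₂/sin θ₁) = 0.55·(0.4337/0.2164) = 1.102 km/s.

1.102 km/s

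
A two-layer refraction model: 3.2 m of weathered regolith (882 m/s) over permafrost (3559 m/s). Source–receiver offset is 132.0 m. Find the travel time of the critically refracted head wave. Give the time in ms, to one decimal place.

t = x/V₂ + 2h·√(V₂²−V₁²)/(V₁V₂).
√(V₂²−V₁²) = √(3559²−882²) = 3448.0 m/s; delay term = 2·3.2·3448.0/(882·3559) = 0.00703 s.
t = 132.0/3559 + 0.00703 = 0.04412 s.

44.1 ms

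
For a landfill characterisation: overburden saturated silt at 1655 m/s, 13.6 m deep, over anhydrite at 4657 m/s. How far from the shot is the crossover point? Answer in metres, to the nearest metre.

39 m

x_cross = 2h·√((V₂+V₁)/(V₂−V₁)).
(V₂+V₁)/(V₂−V₁) = (4657+1655)/(4657−1655) = 2.1026; √ = 1.4500.
x_cross = 2·13.6·1.4500 = 39.44 m.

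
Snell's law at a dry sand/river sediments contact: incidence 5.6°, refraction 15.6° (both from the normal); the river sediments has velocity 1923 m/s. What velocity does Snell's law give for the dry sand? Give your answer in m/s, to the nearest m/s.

698 m/s

Snell's law: sin 5.6°/V₁ = sin 15.6°/V₂.
V₁ = V₂·sin 5.6°/sin 15.6° = 1923 × 0.3629 = 697.80 m/s.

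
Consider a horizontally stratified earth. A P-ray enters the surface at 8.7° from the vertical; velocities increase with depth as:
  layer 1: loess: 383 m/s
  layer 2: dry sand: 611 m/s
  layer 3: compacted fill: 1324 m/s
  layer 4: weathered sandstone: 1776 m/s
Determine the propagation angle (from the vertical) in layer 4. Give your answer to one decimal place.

44.5°

Snell's law across each interface conserves sin θ / V, so sin θ_4 = V_4·sin θ₁/V₁.
sin θ_4 = 1776 × sin 8.7° / 383 = 0.7014.
θ_4 = 44.54° from the vertical.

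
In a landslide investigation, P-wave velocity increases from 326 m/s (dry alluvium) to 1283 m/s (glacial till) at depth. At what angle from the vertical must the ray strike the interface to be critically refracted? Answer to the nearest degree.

15°

Critical incidence: sin θ_c = V₁/V₂ = 326/1283 = 0.2541.
θ_c = arcsin 0.2541 = 14.72°.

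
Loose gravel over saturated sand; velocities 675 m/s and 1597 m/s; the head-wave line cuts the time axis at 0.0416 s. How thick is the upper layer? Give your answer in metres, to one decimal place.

θ_c = arcsin(675/1597) = 25.00°; cos θ_c = 0.9063.
tᵢ = 2h cos θ_c/V₁ ⇒ h = tᵢ·V₁/(2 cos θ_c) = 0.0416·675/(2·0.9063) = 15.49 m.

15.5 m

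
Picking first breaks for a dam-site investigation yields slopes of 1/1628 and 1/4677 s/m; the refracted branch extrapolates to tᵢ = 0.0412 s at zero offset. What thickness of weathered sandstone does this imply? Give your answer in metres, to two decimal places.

35.77 m

h = tᵢ·V₁·V₂ / (2·√(V₂²−V₁²)).
√(V₂²−V₁²) = √(4677² − 1628²) = 4384.5 m/s.
h = 0.0412 s × 1628 × 4677 / (2 × 4384.5) = 35.77 m.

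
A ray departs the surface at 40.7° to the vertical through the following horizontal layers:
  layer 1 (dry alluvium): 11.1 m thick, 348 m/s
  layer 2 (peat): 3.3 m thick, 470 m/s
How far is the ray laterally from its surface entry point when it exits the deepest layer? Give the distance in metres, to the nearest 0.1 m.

15.7 m

Apply Snell's law at each interface; in layer i the horizontal offset is hᵢ·tan θᵢ.
Layer 1: θ = 40.70°; offset = 11.1·tan 40.70° = 9.548 m.
Layer 2: sin θ = 470·sin 40.7°/348 = 0.8807, θ = 61.73°; offset = 3.3·tan 61.73° = 6.136 m.
Total horizontal offset = 15.683 m.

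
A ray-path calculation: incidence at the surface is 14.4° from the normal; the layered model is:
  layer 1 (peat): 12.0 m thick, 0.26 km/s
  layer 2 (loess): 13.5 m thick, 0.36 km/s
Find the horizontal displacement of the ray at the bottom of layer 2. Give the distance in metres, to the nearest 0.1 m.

Apply Snell's law at each interface; in layer i the horizontal offset is hᵢ·tan θᵢ.
Layer 1: θ = 14.40°; offset = 12.0·tan 14.40° = 3.081 m.
Layer 2: sin θ = 0.36·sin 14.4°/0.26 = 0.3443, θ = 20.14°; offset = 13.5·tan 20.14° = 4.951 m.
Total horizontal offset = 8.032 m.

8.0 m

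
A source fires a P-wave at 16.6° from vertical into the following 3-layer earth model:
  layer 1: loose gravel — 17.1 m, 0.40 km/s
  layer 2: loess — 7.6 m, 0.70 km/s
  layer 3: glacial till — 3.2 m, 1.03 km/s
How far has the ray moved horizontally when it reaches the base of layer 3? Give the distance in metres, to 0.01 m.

12.96 m

Ray parameter p = sin 16.6° / 0.40 km/s = 7.1422e-01 s/km.
Layer 1: θ = 16.60°; offset = 17.1·tan 16.60° = 5.0977 m.
Layer 2: sin θ = p·0.70 = 0.5000 → θ = 30.00°; offset = 7.6·tan 30.00° = 4.3873 m.
Layer 3: sin θ = p·1.03 = 0.7356 → θ = 47.36°; offset = 3.2·tan 47.36° = 3.4753 m.
Σ offsets = 12.9604 m.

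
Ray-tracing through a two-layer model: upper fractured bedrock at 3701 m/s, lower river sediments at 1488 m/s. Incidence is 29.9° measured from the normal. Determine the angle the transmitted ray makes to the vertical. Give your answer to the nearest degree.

12°

Snell's law: sin θ₂ = (V₂/V₁)·sin θ₁ = (1488/3701)·sin 29.9° = 0.2004.
θ₂ = arcsin 0.2004 = 11.56° from the normal.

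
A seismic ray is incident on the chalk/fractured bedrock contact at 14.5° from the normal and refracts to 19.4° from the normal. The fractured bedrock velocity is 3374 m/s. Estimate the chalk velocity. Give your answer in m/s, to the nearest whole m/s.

2543 m/s

Snell's law: sin 14.5°/V₁ = sin 19.4°/V₂.
V₁ = V₂·sin 14.5°/sin 19.4° = 3374 × 0.7538 = 2543.29 m/s.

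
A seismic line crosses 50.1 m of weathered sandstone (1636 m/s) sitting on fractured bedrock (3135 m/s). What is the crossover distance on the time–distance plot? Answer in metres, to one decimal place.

θ_c = arcsin(1636/3135) = 31.46°, so cos θ_c = 0.8530 and tᵢ = 2h cos θ_c/V₁ = 0.0522 s.
At crossover x/V₁ = x/V₂ + tᵢ ⇒ x = tᵢ/(1/V₁ − 1/V₂) = 0.05225/(6.1125e-04 − 3.1898e-04) = 178.76 m.

178.8 m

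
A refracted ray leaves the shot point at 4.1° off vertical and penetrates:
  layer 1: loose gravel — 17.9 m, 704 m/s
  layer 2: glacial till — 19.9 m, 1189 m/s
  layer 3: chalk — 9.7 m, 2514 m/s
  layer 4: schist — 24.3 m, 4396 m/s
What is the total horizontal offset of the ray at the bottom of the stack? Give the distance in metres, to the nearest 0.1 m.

p = sin θ₁/V₁ = sin 4.1°/704 = 1.0156e-04 s/m is conserved through the stack.
Layer 1: θ = 4.10°; offset = 17.9·tan 4.10° = 1.283 m.
Layer 2: sin θ = p·1189 = 0.1208 → θ = 6.94°; offset = 19.9·tan 6.94° = 2.421 m.
Layer 3: sin θ = p·2514 = 0.2553 → θ = 14.79°; offset = 9.7·tan 14.79° = 2.561 m.
Layer 4: sin θ = p·4396 = 0.4465 → θ = 26.52°; offset = 24.3·tan 26.52° = 12.124 m.
Summing the layer offsets gives 18.389 m.

18.4 m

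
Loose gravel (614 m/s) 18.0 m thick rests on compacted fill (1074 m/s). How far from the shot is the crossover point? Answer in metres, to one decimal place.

69.0 m

x_cross = 2h·√((V₂+V₁)/(V₂−V₁)).
(V₂+V₁)/(V₂−V₁) = (1074+614)/(1074−614) = 3.6696; √ = 1.9156.
x_cross = 2·18.0·1.9156 = 68.96 m.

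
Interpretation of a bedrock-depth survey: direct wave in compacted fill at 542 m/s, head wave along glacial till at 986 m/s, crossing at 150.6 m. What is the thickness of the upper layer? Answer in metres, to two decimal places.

40.59 m

x_cross = 2h·√((V₂+V₁)/(V₂−V₁)) → h = x_cross / (2·√((V₂+V₁)/(V₂−V₁))).
√((V₂+V₁)/(V₂−V₁)) = √((986+542)/(986−542)) = 1.8551.
h = 150.6 / (2·1.8551) = 40.59 m.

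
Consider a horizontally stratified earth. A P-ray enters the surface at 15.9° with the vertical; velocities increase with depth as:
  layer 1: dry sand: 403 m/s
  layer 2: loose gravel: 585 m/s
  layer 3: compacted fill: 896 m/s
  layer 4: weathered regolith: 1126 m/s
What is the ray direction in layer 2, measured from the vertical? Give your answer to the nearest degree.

Snell's law across each interface conserves sin θ / V, so sin θ_2 = V_2·sin θ₁/V₁.
sin θ_2 = 585 × sin 15.9° / 403 = 0.3977.
θ_2 = 23.43° from the vertical.

23°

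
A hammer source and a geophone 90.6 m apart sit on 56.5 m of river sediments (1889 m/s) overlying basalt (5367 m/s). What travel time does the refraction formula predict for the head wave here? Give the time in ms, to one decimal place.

θ_c = arcsin(V₁/V₂) = arcsin(1889/5367) = 20.61°, cos θ_c = 0.9360.
Intercept time tᵢ = 2h cos θ_c / V₁ = 2·56.5·0.9360/1889 = 0.05599 s.
t = x/V₂ + tᵢ = 90.6/5367 + 0.05599 = 0.07287 s.

72.9 ms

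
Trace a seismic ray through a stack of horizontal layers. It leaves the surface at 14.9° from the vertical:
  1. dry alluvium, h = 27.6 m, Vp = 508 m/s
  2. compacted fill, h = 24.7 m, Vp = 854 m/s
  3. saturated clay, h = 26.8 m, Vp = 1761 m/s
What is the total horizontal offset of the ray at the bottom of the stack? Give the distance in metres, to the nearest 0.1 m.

Ray parameter p = sin 14.9° / 508 m/s = 5.0617e-04 s/m.
Layer 1: θ = 14.90°; offset = 27.6·tan 14.90° = 7.344 m.
Layer 2: sin θ = p·854 = 0.4323 → θ = 25.61°; offset = 24.7·tan 25.61° = 11.840 m.
Layer 3: sin θ = p·1761 = 0.8914 → θ = 63.04°; offset = 26.8·tan 63.04° = 52.699 m.
Σ offsets = 71.884 m.

71.9 m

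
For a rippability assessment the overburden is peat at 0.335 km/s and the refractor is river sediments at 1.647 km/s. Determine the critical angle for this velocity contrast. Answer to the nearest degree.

At critical incidence the refracted ray runs along the interface (θ₂ = 90°), so sin θ_c = V₁/V₂.
θ_c = arcsin(0.335/1.647) = arcsin 0.2034 = 11.74°.

12°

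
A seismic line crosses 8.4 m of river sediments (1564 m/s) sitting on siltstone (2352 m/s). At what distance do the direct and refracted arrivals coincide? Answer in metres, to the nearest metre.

37 m

θ_c = arcsin(1564/2352) = 41.68°, so cos θ_c = 0.7469 and tᵢ = 2h cos θ_c/V₁ = 0.0080 s.
At crossover x/V₁ = x/V₂ + tᵢ ⇒ x = tᵢ/(1/V₁ − 1/V₂) = 0.00802/(6.3939e-04 − 4.2517e-04) = 37.45 m.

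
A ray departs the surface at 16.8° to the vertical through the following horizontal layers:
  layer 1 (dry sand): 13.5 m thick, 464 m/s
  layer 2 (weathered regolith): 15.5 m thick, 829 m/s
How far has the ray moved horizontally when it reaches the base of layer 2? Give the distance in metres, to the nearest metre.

p = sin θ₁/V₁ = sin 16.8°/464 = 6.2291e-04 s/m is conserved through the stack.
Layer 1: θ = 16.80°; offset = 13.5·tan 16.80° = 4.076 m.
Layer 2: sin θ = p·829 = 0.5164 → θ = 31.09°; offset = 15.5·tan 31.09° = 9.347 m.
Summing the layer offsets gives 13.423 m.

13 m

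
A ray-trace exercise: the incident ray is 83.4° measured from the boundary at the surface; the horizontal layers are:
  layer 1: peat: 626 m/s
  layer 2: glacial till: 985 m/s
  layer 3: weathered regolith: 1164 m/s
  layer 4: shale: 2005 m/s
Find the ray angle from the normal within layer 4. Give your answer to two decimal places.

From the normal: θ₁ = 90° − 83.4° = 6.6°.
Snell's law across each interface conserves sin θ / V, so sin θ_4 = V_4·sin θ₁/V₁.
sin θ_4 = 2005 × sin 6.6° / 626 = 0.3681.
θ_4 = arcsin 0.3681 = 21.60°.

21.60°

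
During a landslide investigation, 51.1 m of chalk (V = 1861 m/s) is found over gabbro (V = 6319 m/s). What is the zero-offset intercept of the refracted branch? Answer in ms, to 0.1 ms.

52.5 ms

θ_c = arcsin(V₁/V₂) = arcsin(1861/6319) = 17.13°; cos θ_c = 0.9556.
tᵢ = 2h·cos θ_c / V₁ = 2·51.1·0.9556 / 1861 = 0.05248 s.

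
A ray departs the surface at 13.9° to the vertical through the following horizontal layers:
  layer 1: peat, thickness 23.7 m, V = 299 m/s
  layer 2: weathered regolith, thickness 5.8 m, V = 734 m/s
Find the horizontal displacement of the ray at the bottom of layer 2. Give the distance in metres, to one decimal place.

10.1 m

Apply Snell's law at each interface; in layer i the horizontal offset is hᵢ·tan θᵢ.
Layer 1: θ = 13.90°; offset = 23.7·tan 13.90° = 5.865 m.
Layer 2: sin θ = 734·sin 13.9°/299 = 0.5897, θ = 36.14°; offset = 5.8·tan 36.14° = 4.235 m.
Σ offsets = 10.100 m.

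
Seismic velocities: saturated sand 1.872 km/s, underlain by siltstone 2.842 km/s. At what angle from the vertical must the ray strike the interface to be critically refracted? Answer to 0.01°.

Critical incidence: sin θ_c = V₁/V₂ = 1.872/2.842 = 0.6587.
θ_c = arcsin 0.6587 = 41.20°.

41.20°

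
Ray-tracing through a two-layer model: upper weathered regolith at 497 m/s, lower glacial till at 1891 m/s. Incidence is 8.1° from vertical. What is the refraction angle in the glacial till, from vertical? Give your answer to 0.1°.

32.4°

Snell's law: sin θ₂ = (V₂/V₁)·sin θ₁ = (1891/497)·sin 8.1° = 0.5361.
θ₂ = arcsin 0.5361 = 32.42° from the normal.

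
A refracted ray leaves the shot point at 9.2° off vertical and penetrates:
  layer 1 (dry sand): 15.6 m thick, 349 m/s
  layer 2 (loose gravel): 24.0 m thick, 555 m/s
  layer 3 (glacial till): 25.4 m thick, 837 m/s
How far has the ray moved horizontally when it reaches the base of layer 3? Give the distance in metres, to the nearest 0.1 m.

19.4 m

Ray parameter p = sin 9.2° / 349 m/s = 4.5811e-04 s/m.
Layer 1: θ = 9.20°; offset = 15.6·tan 9.20° = 2.527 m.
Layer 2: sin θ = p·555 = 0.2543 → θ = 14.73°; offset = 24.0·tan 14.73° = 6.309 m.
Layer 3: sin θ = p·837 = 0.3834 → θ = 22.55°; offset = 25.4·tan 22.55° = 10.545 m.
Σ offsets = 19.381 m.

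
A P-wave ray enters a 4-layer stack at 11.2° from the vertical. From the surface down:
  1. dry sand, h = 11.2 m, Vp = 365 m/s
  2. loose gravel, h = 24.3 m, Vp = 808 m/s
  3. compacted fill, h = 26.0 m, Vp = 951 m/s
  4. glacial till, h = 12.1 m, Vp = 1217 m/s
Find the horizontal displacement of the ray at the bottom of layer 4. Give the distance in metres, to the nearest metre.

39 m

Ray parameter p = sin 11.2° / 365 m/s = 5.3215e-04 s/m.
Layer 1: θ = 11.20°; offset = 11.2·tan 11.20° = 2.218 m.
Layer 2: sin θ = p·808 = 0.4300 → θ = 25.47°; offset = 24.3·tan 25.47° = 11.573 m.
Layer 3: sin θ = p·951 = 0.5061 → θ = 30.40°; offset = 26.0·tan 30.40° = 15.256 m.
Layer 4: sin θ = p·1217 = 0.6476 → θ = 40.36°; offset = 12.1·tan 40.36° = 10.284 m.
Summing the layer offsets gives 39.331 m.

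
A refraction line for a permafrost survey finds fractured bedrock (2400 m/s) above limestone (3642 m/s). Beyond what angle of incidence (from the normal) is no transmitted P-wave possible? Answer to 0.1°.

41.2°

At critical incidence the refracted ray runs along the interface (θ₂ = 90°), so sin θ_c = V₁/V₂.
θ_c = arcsin(2400/3642) = arcsin 0.6590 = 41.22°.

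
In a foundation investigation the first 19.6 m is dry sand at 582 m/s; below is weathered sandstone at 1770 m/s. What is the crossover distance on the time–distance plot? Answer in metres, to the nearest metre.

x_cross = 2h·√((V₂+V₁)/(V₂−V₁)).
(V₂+V₁)/(V₂−V₁) = (1770+582)/(1770−582) = 1.9798; √ = 1.4071.
x_cross = 2·19.6·1.4071 = 55.16 m.

55 m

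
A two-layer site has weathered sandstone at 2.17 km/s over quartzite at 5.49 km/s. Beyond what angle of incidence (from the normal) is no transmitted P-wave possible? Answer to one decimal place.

Critical incidence: sin θ_c = V₁/V₂ = 2.17/5.49 = 0.3953.
θ_c = arcsin 0.3953 = 23.28°.

23.3°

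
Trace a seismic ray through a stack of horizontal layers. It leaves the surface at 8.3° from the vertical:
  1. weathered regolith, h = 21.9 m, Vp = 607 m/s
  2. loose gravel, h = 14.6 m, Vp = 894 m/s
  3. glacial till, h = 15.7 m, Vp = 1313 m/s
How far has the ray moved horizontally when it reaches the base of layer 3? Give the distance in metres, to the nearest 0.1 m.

Ray parameter p = sin 8.3° / 607 m/s = 2.3782e-04 s/m.
Layer 1: θ = 8.30°; offset = 21.9·tan 8.30° = 3.195 m.
Layer 2: sin θ = p·894 = 0.2126 → θ = 12.28°; offset = 14.6·tan 12.28° = 3.177 m.
Layer 3: sin θ = p·1313 = 0.3123 → θ = 18.20°; offset = 15.7·tan 18.20° = 5.160 m.
Σ offsets = 11.532 m.

11.5 m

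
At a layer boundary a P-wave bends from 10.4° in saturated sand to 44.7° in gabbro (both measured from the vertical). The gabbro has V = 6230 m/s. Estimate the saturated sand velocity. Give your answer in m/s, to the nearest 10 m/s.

sin 10.4° = 0.1805; sin 44.7° = 0.7034.
V₁ = V₂·(sin θ₁/sin θ₂) = 6230·(0.1805/0.7034) = 1598.87 m/s.

1600 m/s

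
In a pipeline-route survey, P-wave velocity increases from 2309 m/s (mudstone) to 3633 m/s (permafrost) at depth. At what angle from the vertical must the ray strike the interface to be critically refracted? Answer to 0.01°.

39.46°

Critical incidence: sin θ_c = V₁/V₂ = 2309/3633 = 0.6356.
θ_c = arcsin 0.6356 = 39.46°.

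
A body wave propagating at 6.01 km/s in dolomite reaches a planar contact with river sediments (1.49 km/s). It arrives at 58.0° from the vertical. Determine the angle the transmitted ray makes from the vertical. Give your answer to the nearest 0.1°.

12.1°

Snell's law: sin θ₂ = (V₂/V₁)·sin θ₁ = (1.49/6.01)·sin 58.0° = 0.2102.
θ₂ = sin⁻¹(0.2102) = 12.14° (from vertical).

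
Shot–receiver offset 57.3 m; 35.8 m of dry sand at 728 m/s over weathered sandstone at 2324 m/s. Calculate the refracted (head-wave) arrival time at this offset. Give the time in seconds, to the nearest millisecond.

0.118 s

t = x/V₂ + 2h·√(V₂²−V₁²)/(V₁V₂).
√(V₂²−V₁²) = √(2324²−728²) = 2207.0 m/s; delay term = 2·35.8·2207.0/(728·2324) = 0.09340 s.
t = 57.3/2324 + 0.09340 = 0.11806 s.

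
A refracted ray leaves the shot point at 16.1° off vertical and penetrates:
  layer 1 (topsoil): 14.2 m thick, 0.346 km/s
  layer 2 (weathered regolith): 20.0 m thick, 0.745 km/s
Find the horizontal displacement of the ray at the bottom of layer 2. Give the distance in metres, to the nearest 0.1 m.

Ray parameter p = sin 16.1° / 0.346 km/s = 8.0149e-01 s/km.
Layer 1: θ = 16.10°; offset = 14.2·tan 16.10° = 4.099 m.
Layer 2: sin θ = p·0.745 = 0.5971 → θ = 36.66°; offset = 20.0·tan 36.66° = 14.887 m.
Summing the layer offsets gives 18.986 m.

19.0 m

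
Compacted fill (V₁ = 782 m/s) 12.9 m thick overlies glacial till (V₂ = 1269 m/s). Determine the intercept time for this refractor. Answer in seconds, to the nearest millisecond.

θ_c = arcsin(V₁/V₂) = arcsin(782/1269) = 38.04°; cos θ_c = 0.7876.
tᵢ = 2h·cos θ_c / V₁ = 2·12.9·0.7876 / 782 = 0.02598 s.

0.026 s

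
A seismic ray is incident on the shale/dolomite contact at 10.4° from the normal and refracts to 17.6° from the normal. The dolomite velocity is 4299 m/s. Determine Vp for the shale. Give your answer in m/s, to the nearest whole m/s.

2567 m/s

sin 10.4° = 0.1805; sin 17.6° = 0.3024.
V₁ = V₂·(sin θ₁/sin θ₂) = 4299·(0.1805/0.3024) = 2566.56 m/s.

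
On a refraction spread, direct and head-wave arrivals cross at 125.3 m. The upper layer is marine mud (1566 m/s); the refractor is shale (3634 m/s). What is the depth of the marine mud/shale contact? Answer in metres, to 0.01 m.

x_cross = 2h·√((V₂+V₁)/(V₂−V₁)) → h = x_cross / (2·√((V₂+V₁)/(V₂−V₁))).
√((V₂+V₁)/(V₂−V₁)) = √((3634+1566)/(3634−1566)) = 1.5857.
h = 125.3 / (2·1.5857) = 39.51 m.

39.51 m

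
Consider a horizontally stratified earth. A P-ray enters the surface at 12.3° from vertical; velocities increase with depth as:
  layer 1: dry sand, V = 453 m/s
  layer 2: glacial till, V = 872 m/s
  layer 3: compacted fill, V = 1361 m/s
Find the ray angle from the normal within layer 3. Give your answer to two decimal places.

Snell's law across each interface conserves sin θ / V, so sin θ_3 = V_3·sin θ₁/V₁.
sin θ_3 = 1361 × sin 12.3° / 453 = 0.6400.
θ_3 = arcsin 0.6400 = 39.79°.

39.79°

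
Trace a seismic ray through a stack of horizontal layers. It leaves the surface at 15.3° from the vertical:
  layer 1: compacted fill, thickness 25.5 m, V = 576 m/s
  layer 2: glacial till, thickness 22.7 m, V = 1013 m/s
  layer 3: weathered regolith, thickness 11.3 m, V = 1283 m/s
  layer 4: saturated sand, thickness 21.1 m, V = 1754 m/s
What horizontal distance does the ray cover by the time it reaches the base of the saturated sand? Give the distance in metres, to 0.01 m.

Ray parameter p = sin 15.3° / 576 m/s = 4.5811e-04 s/m.
Layer 1: θ = 15.30°; offset = 25.5·tan 15.30° = 6.9760 m.
Layer 2: sin θ = p·1013 = 0.4641 → θ = 27.65°; offset = 22.7·tan 27.65° = 11.8925 m.
Layer 3: sin θ = p·1283 = 0.5878 → θ = 36.00°; offset = 11.3·tan 36.00° = 8.2094 m.
Layer 4: sin θ = p·1754 = 0.8035 → θ = 53.47°; offset = 21.1·tan 53.47° = 28.4823 m.
Summing the layer offsets gives 55.5601 m.

55.56 m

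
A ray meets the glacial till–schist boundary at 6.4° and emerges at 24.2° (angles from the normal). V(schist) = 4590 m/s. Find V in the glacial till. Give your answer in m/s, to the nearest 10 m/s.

1250 m/s

sin 6.4° = 0.1115; sin 24.2° = 0.4099.
V₁ = V₂·(sin θ₁/sin θ₂) = 4590·(0.1115/0.4099) = 1248.14 m/s.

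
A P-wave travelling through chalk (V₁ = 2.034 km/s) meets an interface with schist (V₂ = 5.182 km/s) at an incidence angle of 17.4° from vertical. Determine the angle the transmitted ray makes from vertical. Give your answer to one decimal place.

Snell's law: sin θ₂ = (V₂/V₁)·sin θ₁ = (5.182/2.034)·sin 17.4° = 0.7619.
θ₂ = sin⁻¹(0.7619) = 49.63° (from vertical).

49.6°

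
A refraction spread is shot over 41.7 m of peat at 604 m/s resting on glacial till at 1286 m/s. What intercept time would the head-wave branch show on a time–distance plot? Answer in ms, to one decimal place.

121.9 ms

tᵢ = 2h·√(V₂²−V₁²)/(V₁V₂).
√(V₂²−V₁²) = √(1286²−604²) = 1135.3 m/s.
tᵢ = 2·41.7·1135.3/(604·1286) = 0.12190 s.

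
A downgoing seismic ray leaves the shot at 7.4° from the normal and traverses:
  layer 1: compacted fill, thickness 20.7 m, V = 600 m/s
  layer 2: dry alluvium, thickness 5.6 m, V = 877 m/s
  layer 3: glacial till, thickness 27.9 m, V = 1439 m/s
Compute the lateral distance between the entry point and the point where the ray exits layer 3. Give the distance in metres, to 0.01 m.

12.82 m

Ray parameter p = sin 7.4° / 600 m/s = 2.1466e-04 s/m.
Layer 1: θ = 7.40°; offset = 20.7·tan 7.40° = 2.6885 m.
Layer 2: sin θ = p·877 = 0.1883 → θ = 10.85°; offset = 5.6·tan 10.85° = 1.0734 m.
Layer 3: sin θ = p·1439 = 0.3089 → θ = 17.99°; offset = 27.9·tan 17.99° = 9.0613 m.
Total horizontal offset = 12.8232 m.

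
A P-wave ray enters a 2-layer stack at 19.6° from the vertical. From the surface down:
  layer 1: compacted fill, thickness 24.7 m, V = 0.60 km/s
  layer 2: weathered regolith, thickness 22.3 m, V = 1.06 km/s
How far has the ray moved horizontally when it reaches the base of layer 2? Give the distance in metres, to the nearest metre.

Apply Snell's law at each interface; in layer i the horizontal offset is hᵢ·tan θᵢ.
Layer 1: θ = 19.60°; offset = 24.7·tan 19.60° = 8.795 m.
Layer 2: sin θ = 1.06·sin 19.6°/0.60 = 0.5926, θ = 36.34°; offset = 22.3·tan 36.34° = 16.407 m.
Total horizontal offset = 25.203 m.

25 m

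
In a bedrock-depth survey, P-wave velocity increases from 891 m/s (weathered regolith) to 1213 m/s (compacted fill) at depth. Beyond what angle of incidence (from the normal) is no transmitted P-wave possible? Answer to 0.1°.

47.3°

Critical incidence: sin θ_c = V₁/V₂ = 891/1213 = 0.7345.
θ_c = arcsin 0.7345 = 47.27°.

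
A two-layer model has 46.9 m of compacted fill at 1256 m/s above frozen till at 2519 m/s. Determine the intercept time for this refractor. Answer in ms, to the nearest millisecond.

tᵢ = 2h·√(V₂²−V₁²)/(V₁V₂).
√(V₂²−V₁²) = √(2519²−1256²) = 2183.5 m/s.
tᵢ = 2·46.9·2183.5/(1256·2519) = 0.06474 s.

65 ms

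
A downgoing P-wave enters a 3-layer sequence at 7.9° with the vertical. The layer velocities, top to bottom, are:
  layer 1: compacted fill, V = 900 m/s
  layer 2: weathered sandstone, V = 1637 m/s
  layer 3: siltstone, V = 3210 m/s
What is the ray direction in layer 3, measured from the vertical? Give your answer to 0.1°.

29.4°

Snell's law across each interface conserves sin θ / V, so sin θ_3 = V_3·sin θ₁/V₁.
sin θ_3 = 3210 × sin 7.9° / 900 = 0.4902.
θ_3 = arcsin 0.4902 = 29.35°.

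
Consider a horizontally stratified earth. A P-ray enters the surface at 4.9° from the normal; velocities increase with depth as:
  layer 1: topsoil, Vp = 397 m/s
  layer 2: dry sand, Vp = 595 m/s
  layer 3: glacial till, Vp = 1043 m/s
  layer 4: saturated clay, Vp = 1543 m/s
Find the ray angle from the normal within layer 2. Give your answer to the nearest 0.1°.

7.4°

Ray parameter p = sin 4.9° / 397 = 2.1516e-04 s/m.
sin θ_2 = p·V_2 = 2.1516e-04 × 595 = 0.1280.
θ_2 = 7.36° from the vertical.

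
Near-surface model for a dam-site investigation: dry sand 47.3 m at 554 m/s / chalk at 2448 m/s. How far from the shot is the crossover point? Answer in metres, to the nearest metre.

119 m

θ_c = arcsin(554/2448) = 13.08°, so cos θ_c = 0.9741 and tᵢ = 2h cos θ_c/V₁ = 0.1663 s.
At crossover x/V₁ = x/V₂ + tᵢ ⇒ x = tᵢ/(1/V₁ − 1/V₂) = 0.16633/(1.8051e-03 − 4.0850e-04) = 119.10 m.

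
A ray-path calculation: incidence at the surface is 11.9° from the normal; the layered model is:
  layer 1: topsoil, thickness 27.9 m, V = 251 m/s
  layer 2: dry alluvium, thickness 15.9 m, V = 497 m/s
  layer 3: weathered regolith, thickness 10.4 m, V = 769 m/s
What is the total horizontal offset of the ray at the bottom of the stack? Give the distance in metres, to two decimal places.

Apply Snell's law at each interface; in layer i the horizontal offset is hᵢ·tan θᵢ.
Layer 1: θ = 11.90°; offset = 27.9·tan 11.90° = 5.8795 m.
Layer 2: sin θ = 497·sin 11.9°/251 = 0.4083, θ = 24.10°; offset = 15.9·tan 24.10° = 7.1118 m.
Layer 3: sin θ = 769·sin 11.9°/251 = 0.6318, θ = 39.18°; offset = 10.4·tan 39.18° = 8.4760 m.
Total horizontal offset = 21.4672 m.

21.47 m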